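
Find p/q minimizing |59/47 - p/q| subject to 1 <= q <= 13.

5/4

Expand x = 59/47 as a continued fraction with the Euclidean algorithm:
  59 = 1*47 + 12, so a_0 = 1.
  47 = 3*12 + 11, so a_1 = 3.
  12 = 1*11 + 1, so a_2 = 1.
  11 = 11*1 + 0, so a_3 = 11.
so x = [1; 3, 1, 11].
Convergents (p_i = a_i*p_{i-1} + p_{i-2}, q_i = a_i*q_{i-1} + q_{i-2} with p_{-2}=0, p_{-1}=1, q_{-2}=1, q_{-1}=0), until the denominator exceeds 13:
  i=0: a_0=1, p_0 = 1*1 + 0 = 1, q_0 = 1*0 + 1 = 1.
  i=1: a_1=3, p_1 = 3*1 + 1 = 4, q_1 = 3*1 + 0 = 3.
  i=2: a_2=1, p_2 = 1*4 + 1 = 5, q_2 = 1*3 + 1 = 4.
  i=3: a_3=11, p_3 = 11*5 + 4 = 59, q_3 = 11*4 + 3 = 47.
q_3 = 47 > 13, so the last convergent with denominator <= 13 is p_2/q_2 = 5/4.
The closest fraction with denominator <= 13 is either p_2/q_2 or the intermediate fraction (k*p_2 + p_1)/(k*q_2 + q_1) with the largest k >= 1 whose denominator stays <= 13; these approach x as k grows, and every other convergent or intermediate fraction in range is farther away.
Largest k: floor((13 - q_1)/q_2) = floor((13 - 3)/4) = 2.
That gives (2*5 + 4)/(2*4 + 3) = 14/11.
Compare the errors: |x - 5/4| = |59*4 - 5*47|/(47*4) = 1/188, and |x - 14/11| = |59*11 - 14*47|/(47*11) = 9/517.
Cross-multiplying, 1*517 = 517 < 1692 = 9*188, so 1/188 is smaller: the convergent 5/4 is closer to x than 14/11.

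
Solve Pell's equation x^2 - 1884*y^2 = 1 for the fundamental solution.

First expand sqrt(1884) as a continued fraction. With x_i = (sqrt(1884) + m_i)/d_i and (m_0, d_0) = (0, 1): a_0 = floor(sqrt(1884)) = 43, since 43^2 = 1849 <= 1884 < 1936 = 44^2.
Iterate m_{i+1} = d_i*a_i - m_i, d_{i+1} = (1884 - m_{i+1}^2)/d_i, a_{i+1} = floor((a_0 + m_{i+1})/d_{i+1}):
  m_1 = 1*43 - 0 = 43, d_1 = (1884 - 43^2)/1 = 35/1 = 35, a_1 = floor((43 + 43)/35) = 2.
  m_2 = 35*2 - 43 = 27, d_2 = (1884 - 27^2)/35 = 1155/35 = 33, a_2 = floor((43 + 27)/33) = 2.
  m_3 = 33*2 - 27 = 39, d_3 = (1884 - 39^2)/33 = 363/33 = 11, a_3 = floor((43 + 39)/11) = 7.
  m_4 = 11*7 - 39 = 38, d_4 = (1884 - 38^2)/11 = 440/11 = 40, a_4 = floor((43 + 38)/40) = 2.
  m_5 = 40*2 - 38 = 42, d_5 = (1884 - 42^2)/40 = 120/40 = 3, a_5 = floor((43 + 42)/3) = 28.
  m_6 = 3*28 - 42 = 42, d_6 = (1884 - 42^2)/3 = 120/3 = 40, a_6 = floor((43 + 42)/40) = 2.
  m_7 = 40*2 - 42 = 38, d_7 = (1884 - 38^2)/40 = 440/40 = 11, a_7 = floor((43 + 38)/11) = 7.
  m_8 = 11*7 - 38 = 39, d_8 = (1884 - 39^2)/11 = 363/11 = 33, a_8 = floor((43 + 39)/33) = 2.
  m_9 = 33*2 - 39 = 27, d_9 = (1884 - 27^2)/33 = 1155/33 = 35, a_9 = floor((43 + 27)/35) = 2.
  m_10 = 35*2 - 27 = 43, d_10 = (1884 - 43^2)/35 = 35/35 = 1, a_10 = floor((43 + 43)/1) = 86.
  m_11 = 1*86 - 43 = 43, d_11 = (1884 - 43^2)/1 = 35/1 = 35: (m_11, d_11) = (m_1, d_1) = (43, 35), so from here the quotients repeat a_1, ..., a_10; the period length is 10.
So sqrt(1884) = [43; (2, 2, 7, 2, 28, 2, 7, 2, 2, 86)] with period length k = 10.
k is even, so the fundamental solution of x^2 - 1884y^2 = 1 is (p_{k-1}, q_{k-1}) = (p_9, q_9); compute convergents through index 9.
Convergents (p_i = a_i*p_{i-1} + p_{i-2}, q_i = a_i*q_{i-1} + q_{i-2} with p_{-2}=0, p_{-1}=1, q_{-2}=1, q_{-1}=0):
  i=0: a_0=43, p_0 = 43*1 + 0 = 43, q_0 = 43*0 + 1 = 1.
  i=1: a_1=2, p_1 = 2*43 + 1 = 87, q_1 = 2*1 + 0 = 2.
  i=2: a_2=2, p_2 = 2*87 + 43 = 217, q_2 = 2*2 + 1 = 5.
  i=3: a_3=7, p_3 = 7*217 + 87 = 1606, q_3 = 7*5 + 2 = 37.
  i=4: a_4=2, p_4 = 2*1606 + 217 = 3429, q_4 = 2*37 + 5 = 79.
  i=5: a_5=28, p_5 = 28*3429 + 1606 = 97618, q_5 = 28*79 + 37 = 2249.
  i=6: a_6=2, p_6 = 2*97618 + 3429 = 198665, q_6 = 2*2249 + 79 = 4577.
  i=7: a_7=7, p_7 = 7*198665 + 97618 = 1488273, q_7 = 7*4577 + 2249 = 34288.
  i=8: a_8=2, p_8 = 2*1488273 + 198665 = 3175211, q_8 = 2*34288 + 4577 = 73153.
  i=9: a_9=2, p_9 = 2*3175211 + 1488273 = 7838695, q_9 = 2*73153 + 34288 = 180594.
Check: 7838695^2 - 1884*180594^2 = 61445139303025 - 61445139303024 = 1, so (x, y) = (7838695, 180594) solves the equation, and by the theorem it is the least positive solution.

(x, y) = (7838695, 180594)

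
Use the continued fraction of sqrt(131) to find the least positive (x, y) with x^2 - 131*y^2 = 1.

First expand sqrt(131) as a continued fraction. With x_i = (sqrt(131) + m_i)/d_i and (m_0, d_0) = (0, 1): a_0 = floor(sqrt(131)) = 11, since 11^2 = 121 <= 131 < 144 = 12^2.
Iterate m_{i+1} = d_i*a_i - m_i, d_{i+1} = (131 - m_{i+1}^2)/d_i, a_{i+1} = floor((a_0 + m_{i+1})/d_{i+1}):
  m_1 = 1*11 - 0 = 11, d_1 = (131 - 11^2)/1 = 10/1 = 10, a_1 = floor((11 + 11)/10) = 2.
  m_2 = 10*2 - 11 = 9, d_2 = (131 - 9^2)/10 = 50/10 = 5, a_2 = floor((11 + 9)/5) = 4.
  m_3 = 5*4 - 9 = 11, d_3 = (131 - 11^2)/5 = 10/5 = 2, a_3 = floor((11 + 11)/2) = 11.
  m_4 = 2*11 - 11 = 11, d_4 = (131 - 11^2)/2 = 10/2 = 5, a_4 = floor((11 + 11)/5) = 4.
  m_5 = 5*4 - 11 = 9, d_5 = (131 - 9^2)/5 = 50/5 = 10, a_5 = floor((11 + 9)/10) = 2.
  m_6 = 10*2 - 9 = 11, d_6 = (131 - 11^2)/10 = 10/10 = 1, a_6 = floor((11 + 11)/1) = 22.
  m_7 = 1*22 - 11 = 11, d_7 = (131 - 11^2)/1 = 10/1 = 10: (m_7, d_7) = (m_1, d_1) = (11, 10), so from here the quotients repeat a_1, ..., a_6; the period length is 6.
So sqrt(131) = [11; (2, 4, 11, 4, 2, 22)] with period length k = 6.
k is even, so the fundamental solution of x^2 - 131y^2 = 1 is (p_{k-1}, q_{k-1}) = (p_5, q_5); compute convergents through index 5.
Convergents (p_i = a_i*p_{i-1} + p_{i-2}, q_i = a_i*q_{i-1} + q_{i-2} with p_{-2}=0, p_{-1}=1, q_{-2}=1, q_{-1}=0):
  i=0: a_0=11, p_0 = 11*1 + 0 = 11, q_0 = 11*0 + 1 = 1.
  i=1: a_1=2, p_1 = 2*11 + 1 = 23, q_1 = 2*1 + 0 = 2.
  i=2: a_2=4, p_2 = 4*23 + 11 = 103, q_2 = 4*2 + 1 = 9.
  i=3: a_3=11, p_3 = 11*103 + 23 = 1156, q_3 = 11*9 + 2 = 101.
  i=4: a_4=4, p_4 = 4*1156 + 103 = 4727, q_4 = 4*101 + 9 = 413.
  i=5: a_5=2, p_5 = 2*4727 + 1156 = 10610, q_5 = 2*413 + 101 = 927.
Check: 10610^2 - 131*927^2 = 112572100 - 112572099 = 1, so (x, y) = (10610, 927) solves the equation, and by the theorem it is the least positive solution.

(x, y) = (10610, 927)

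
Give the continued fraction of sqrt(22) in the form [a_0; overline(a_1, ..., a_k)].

Write x_i = (sqrt(22) + m_i)/d_i with (m_0, d_0) = (0, 1). a_0 = floor(sqrt(22)) = 4, since 4^2 = 16 <= 22 < 25 = 5^2.
Iterate m_{i+1} = d_i*a_i - m_i, d_{i+1} = (22 - m_{i+1}^2)/d_i, a_{i+1} = floor((a_0 + m_{i+1})/d_{i+1}):
  m_1 = 1*4 - 0 = 4, d_1 = (22 - 4^2)/1 = 6/1 = 6, a_1 = floor((4 + 4)/6) = 1.
  m_2 = 6*1 - 4 = 2, d_2 = (22 - 2^2)/6 = 18/6 = 3, a_2 = floor((4 + 2)/3) = 2.
  m_3 = 3*2 - 2 = 4, d_3 = (22 - 4^2)/3 = 6/3 = 2, a_3 = floor((4 + 4)/2) = 4.
  m_4 = 2*4 - 4 = 4, d_4 = (22 - 4^2)/2 = 6/2 = 3, a_4 = floor((4 + 4)/3) = 2.
  m_5 = 3*2 - 4 = 2, d_5 = (22 - 2^2)/3 = 18/3 = 6, a_5 = floor((4 + 2)/6) = 1.
  m_6 = 6*1 - 2 = 4, d_6 = (22 - 4^2)/6 = 6/6 = 1, a_6 = floor((4 + 4)/1) = 8.
  m_7 = 1*8 - 4 = 4, d_7 = (22 - 4^2)/1 = 6/1 = 6: (m_7, d_7) = (m_1, d_1) = (4, 6), so from here the quotients repeat a_1, ..., a_6; the period length is 6.
Hence the expansion of sqrt(22) is a_0 = 4 followed by the repeating block 1, 2, 4, 2, 1, 8 (period 6).

[4; overline(1, 2, 4, 2, 1, 8)]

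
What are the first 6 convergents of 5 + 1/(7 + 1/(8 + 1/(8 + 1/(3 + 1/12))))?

5/1, 36/7, 293/57, 2380/463, 7433/1446, 91576/17815

Using the convergent recurrence p_i = a_i*p_{i-1} + p_{i-2}, q_i = a_i*q_{i-1} + q_{i-2} with p_{-2}=0, p_{-1}=1, q_{-2}=1, q_{-1}=0:
  i=0: a_0=5, p_0 = 5*1 + 0 = 5, q_0 = 5*0 + 1 = 1.
  i=1: a_1=7, p_1 = 7*5 + 1 = 36, q_1 = 7*1 + 0 = 7.
  i=2: a_2=8, p_2 = 8*36 + 5 = 293, q_2 = 8*7 + 1 = 57.
  i=3: a_3=8, p_3 = 8*293 + 36 = 2380, q_3 = 8*57 + 7 = 463.
  i=4: a_4=3, p_4 = 3*2380 + 293 = 7433, q_4 = 3*463 + 57 = 1446.
  i=5: a_5=12, p_5 = 12*7433 + 2380 = 91576, q_5 = 12*1446 + 463 = 17815.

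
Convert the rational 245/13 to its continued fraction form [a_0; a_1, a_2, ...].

[18; 1, 5, 2]

Run the Euclidean algorithm on 245 and 13; the successive quotients are the partial quotients a_0, a_1, ... (each step inverts the fractional part left over by the previous one):
  245 = 18*13 + 11, so a_0 = 18.
  13 = 1*11 + 2, so a_1 = 1.
  11 = 5*2 + 1, so a_2 = 5.
  2 = 2*1 + 0, so a_3 = 2.
The remainder reaches 0 after 4 divisions, so the expansion has 4 partial quotients, read off in order.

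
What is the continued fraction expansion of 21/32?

Run the Euclidean algorithm on 21 and 32; the successive quotients are the partial quotients a_0, a_1, ... (each step inverts the fractional part left over by the previous one):
  21 = 0*32 + 21, so a_0 = 0.
  32 = 1*21 + 11, so a_1 = 1.
  21 = 1*11 + 10, so a_2 = 1.
  11 = 1*10 + 1, so a_3 = 1.
  10 = 10*1 + 0, so a_4 = 10.
The remainder reaches 0 after 5 divisions, so the expansion has 5 partial quotients, read off in order.

[0; 1, 1, 1, 10]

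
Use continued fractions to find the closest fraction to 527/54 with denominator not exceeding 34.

Expand x = 527/54 as a continued fraction with the Euclidean algorithm:
  527 = 9*54 + 41, so a_0 = 9.
  54 = 1*41 + 13, so a_1 = 1.
  41 = 3*13 + 2, so a_2 = 3.
  13 = 6*2 + 1, so a_3 = 6.
  2 = 2*1 + 0, so a_4 = 2.
so x = [9; 1, 3, 6, 2].
Convergents (p_i = a_i*p_{i-1} + p_{i-2}, q_i = a_i*q_{i-1} + q_{i-2} with p_{-2}=0, p_{-1}=1, q_{-2}=1, q_{-1}=0), until the denominator exceeds 34:
  i=0: a_0=9, p_0 = 9*1 + 0 = 9, q_0 = 9*0 + 1 = 1.
  i=1: a_1=1, p_1 = 1*9 + 1 = 10, q_1 = 1*1 + 0 = 1.
  i=2: a_2=3, p_2 = 3*10 + 9 = 39, q_2 = 3*1 + 1 = 4.
  i=3: a_3=6, p_3 = 6*39 + 10 = 244, q_3 = 6*4 + 1 = 25.
  i=4: a_4=2, p_4 = 2*244 + 39 = 527, q_4 = 2*25 + 4 = 54.
q_4 = 54 > 34, so the last convergent with denominator <= 34 is p_3/q_3 = 244/25.
The closest fraction with denominator <= 34 is either p_3/q_3 or the intermediate fraction (k*p_3 + p_2)/(k*q_3 + q_2) with the largest k >= 1 whose denominator stays <= 34; these approach x as k grows, and every other convergent or intermediate fraction in range is farther away.
Largest k: floor((34 - q_2)/q_3) = floor((34 - 4)/25) = 1.
That gives (1*244 + 39)/(1*25 + 4) = 283/29.
Compare the errors: |x - 244/25| = |527*25 - 244*54|/(54*25) = 1/1350, and |x - 283/29| = |527*29 - 283*54|/(54*29) = 1/1566.
Cross-multiplying, 1*1350 = 1350 < 1566 = 1*1566, so 1/1566 is smaller: the intermediate fraction 283/29 is closer to x than 244/25.

283/29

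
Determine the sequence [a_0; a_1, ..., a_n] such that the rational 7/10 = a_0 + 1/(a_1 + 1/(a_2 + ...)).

Run the Euclidean algorithm on 7 and 10; the successive quotients are the partial quotients a_0, a_1, ... (each step inverts the fractional part left over by the previous one):
  7 = 0*10 + 7, so a_0 = 0.
  10 = 1*7 + 3, so a_1 = 1.
  7 = 2*3 + 1, so a_2 = 2.
  3 = 3*1 + 0, so a_3 = 3.
The remainder reaches 0 after 4 divisions, so the expansion has 4 partial quotients, read off in order.

[0; 1, 2, 3]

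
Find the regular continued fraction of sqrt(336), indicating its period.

[18; (3, 36)]

Write x_i = (sqrt(336) + m_i)/d_i with (m_0, d_0) = (0, 1). a_0 = floor(sqrt(336)) = 18, since 18^2 = 324 <= 336 < 361 = 19^2.
Iterate m_{i+1} = d_i*a_i - m_i, d_{i+1} = (336 - m_{i+1}^2)/d_i, a_{i+1} = floor((a_0 + m_{i+1})/d_{i+1}):
  m_1 = 1*18 - 0 = 18, d_1 = (336 - 18^2)/1 = 12/1 = 12, a_1 = floor((18 + 18)/12) = 3.
  m_2 = 12*3 - 18 = 18, d_2 = (336 - 18^2)/12 = 12/12 = 1, a_2 = floor((18 + 18)/1) = 36.
  m_3 = 1*36 - 18 = 18, d_3 = (336 - 18^2)/1 = 12/1 = 12: (m_3, d_3) = (m_1, d_1) = (18, 12), so from here the quotients repeat a_1, a_2; the period length is 2.
Hence the expansion of sqrt(336) is a_0 = 18 followed by the repeating block 3, 36 (period 2).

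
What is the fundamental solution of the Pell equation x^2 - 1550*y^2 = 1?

(x, y) = (999999, 25400)

First expand sqrt(1550) as a continued fraction. With x_i = (sqrt(1550) + m_i)/d_i and (m_0, d_0) = (0, 1): a_0 = floor(sqrt(1550)) = 39, since 39^2 = 1521 <= 1550 < 1600 = 40^2.
Iterate m_{i+1} = d_i*a_i - m_i, d_{i+1} = (1550 - m_{i+1}^2)/d_i, a_{i+1} = floor((a_0 + m_{i+1})/d_{i+1}):
  m_1 = 1*39 - 0 = 39, d_1 = (1550 - 39^2)/1 = 29/1 = 29, a_1 = floor((39 + 39)/29) = 2.
  m_2 = 29*2 - 39 = 19, d_2 = (1550 - 19^2)/29 = 1189/29 = 41, a_2 = floor((39 + 19)/41) = 1.
  m_3 = 41*1 - 19 = 22, d_3 = (1550 - 22^2)/41 = 1066/41 = 26, a_3 = floor((39 + 22)/26) = 2.
  m_4 = 26*2 - 22 = 30, d_4 = (1550 - 30^2)/26 = 650/26 = 25, a_4 = floor((39 + 30)/25) = 2.
  m_5 = 25*2 - 30 = 20, d_5 = (1550 - 20^2)/25 = 1150/25 = 46, a_5 = floor((39 + 20)/46) = 1.
  m_6 = 46*1 - 20 = 26, d_6 = (1550 - 26^2)/46 = 874/46 = 19, a_6 = floor((39 + 26)/19) = 3.
  m_7 = 19*3 - 26 = 31, d_7 = (1550 - 31^2)/19 = 589/19 = 31, a_7 = floor((39 + 31)/31) = 2.
  m_8 = 31*2 - 31 = 31, d_8 = (1550 - 31^2)/31 = 589/31 = 19, a_8 = floor((39 + 31)/19) = 3.
  m_9 = 19*3 - 31 = 26, d_9 = (1550 - 26^2)/19 = 874/19 = 46, a_9 = floor((39 + 26)/46) = 1.
  m_10 = 46*1 - 26 = 20, d_10 = (1550 - 20^2)/46 = 1150/46 = 25, a_10 = floor((39 + 20)/25) = 2.
  m_11 = 25*2 - 20 = 30, d_11 = (1550 - 30^2)/25 = 650/25 = 26, a_11 = floor((39 + 30)/26) = 2.
  m_12 = 26*2 - 30 = 22, d_12 = (1550 - 22^2)/26 = 1066/26 = 41, a_12 = floor((39 + 22)/41) = 1.
  m_13 = 41*1 - 22 = 19, d_13 = (1550 - 19^2)/41 = 1189/41 = 29, a_13 = floor((39 + 19)/29) = 2.
  m_14 = 29*2 - 19 = 39, d_14 = (1550 - 39^2)/29 = 29/29 = 1, a_14 = floor((39 + 39)/1) = 78.
  m_15 = 1*78 - 39 = 39, d_15 = (1550 - 39^2)/1 = 29/1 = 29: (m_15, d_15) = (m_1, d_1) = (39, 29), so from here the quotients repeat a_1, ..., a_14; the period length is 14.
So sqrt(1550) = [39; (2, 1, 2, 2, 1, 3, 2, 3, 1, 2, 2, 1, 2, 78)] with period length k = 14.
k is even, so the fundamental solution of x^2 - 1550y^2 = 1 is (p_{k-1}, q_{k-1}) = (p_13, q_13); compute convergents through index 13.
Convergents (p_i = a_i*p_{i-1} + p_{i-2}, q_i = a_i*q_{i-1} + q_{i-2} with p_{-2}=0, p_{-1}=1, q_{-2}=1, q_{-1}=0):
  i=0: a_0=39, p_0 = 39*1 + 0 = 39, q_0 = 39*0 + 1 = 1.
  i=1: a_1=2, p_1 = 2*39 + 1 = 79, q_1 = 2*1 + 0 = 2.
  i=2: a_2=1, p_2 = 1*79 + 39 = 118, q_2 = 1*2 + 1 = 3.
  i=3: a_3=2, p_3 = 2*118 + 79 = 315, q_3 = 2*3 + 2 = 8.
  i=4: a_4=2, p_4 = 2*315 + 118 = 748, q_4 = 2*8 + 3 = 19.
  i=5: a_5=1, p_5 = 1*748 + 315 = 1063, q_5 = 1*19 + 8 = 27.
  i=6: a_6=3, p_6 = 3*1063 + 748 = 3937, q_6 = 3*27 + 19 = 100.
  i=7: a_7=2, p_7 = 2*3937 + 1063 = 8937, q_7 = 2*100 + 27 = 227.
  i=8: a_8=3, p_8 = 3*8937 + 3937 = 30748, q_8 = 3*227 + 100 = 781.
  i=9: a_9=1, p_9 = 1*30748 + 8937 = 39685, q_9 = 1*781 + 227 = 1008.
  i=10: a_10=2, p_10 = 2*39685 + 30748 = 110118, q_10 = 2*1008 + 781 = 2797.
  i=11: a_11=2, p_11 = 2*110118 + 39685 = 259921, q_11 = 2*2797 + 1008 = 6602.
  i=12: a_12=1, p_12 = 1*259921 + 110118 = 370039, q_12 = 1*6602 + 2797 = 9399.
  i=13: a_13=2, p_13 = 2*370039 + 259921 = 999999, q_13 = 2*9399 + 6602 = 25400.
Check: 999999^2 - 1550*25400^2 = 999998000001 - 999998000000 = 1, so (x, y) = (999999, 25400) solves the equation, and by the theorem it is the least positive solution.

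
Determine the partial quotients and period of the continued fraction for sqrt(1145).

Write x_i = (sqrt(1145) + m_i)/d_i with (m_0, d_0) = (0, 1). a_0 = floor(sqrt(1145)) = 33, since 33^2 = 1089 <= 1145 < 1156 = 34^2.
Iterate m_{i+1} = d_i*a_i - m_i, d_{i+1} = (1145 - m_{i+1}^2)/d_i, a_{i+1} = floor((a_0 + m_{i+1})/d_{i+1}):
  m_1 = 1*33 - 0 = 33, d_1 = (1145 - 33^2)/1 = 56/1 = 56, a_1 = floor((33 + 33)/56) = 1.
  m_2 = 56*1 - 33 = 23, d_2 = (1145 - 23^2)/56 = 616/56 = 11, a_2 = floor((33 + 23)/11) = 5.
  m_3 = 11*5 - 23 = 32, d_3 = (1145 - 32^2)/11 = 121/11 = 11, a_3 = floor((33 + 32)/11) = 5.
  m_4 = 11*5 - 32 = 23, d_4 = (1145 - 23^2)/11 = 616/11 = 56, a_4 = floor((33 + 23)/56) = 1.
  m_5 = 56*1 - 23 = 33, d_5 = (1145 - 33^2)/56 = 56/56 = 1, a_5 = floor((33 + 33)/1) = 66.
  m_6 = 1*66 - 33 = 33, d_6 = (1145 - 33^2)/1 = 56/1 = 56: (m_6, d_6) = (m_1, d_1) = (33, 56), so from here the quotients repeat a_1, ..., a_5; the period length is 5.
Hence the expansion of sqrt(1145) is a_0 = 33 followed by the repeating block 1, 5, 5, 1, 66 (period 5).

[33; (1, 5, 5, 1, 66)]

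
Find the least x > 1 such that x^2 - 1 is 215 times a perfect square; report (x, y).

First expand sqrt(215) as a continued fraction. With x_i = (sqrt(215) + m_i)/d_i and (m_0, d_0) = (0, 1): a_0 = floor(sqrt(215)) = 14, since 14^2 = 196 <= 215 < 225 = 15^2.
Iterate m_{i+1} = d_i*a_i - m_i, d_{i+1} = (215 - m_{i+1}^2)/d_i, a_{i+1} = floor((a_0 + m_{i+1})/d_{i+1}):
  m_1 = 1*14 - 0 = 14, d_1 = (215 - 14^2)/1 = 19/1 = 19, a_1 = floor((14 + 14)/19) = 1.
  m_2 = 19*1 - 14 = 5, d_2 = (215 - 5^2)/19 = 190/19 = 10, a_2 = floor((14 + 5)/10) = 1.
  m_3 = 10*1 - 5 = 5, d_3 = (215 - 5^2)/10 = 190/10 = 19, a_3 = floor((14 + 5)/19) = 1.
  m_4 = 19*1 - 5 = 14, d_4 = (215 - 14^2)/19 = 19/19 = 1, a_4 = floor((14 + 14)/1) = 28.
  m_5 = 1*28 - 14 = 14, d_5 = (215 - 14^2)/1 = 19/1 = 19: (m_5, d_5) = (m_1, d_1) = (14, 19), so from here the quotients repeat a_1, ..., a_4; the period length is 4.
So sqrt(215) = [14; (1, 1, 1, 28)] with period length k = 4.
k is even, so the fundamental solution of x^2 - 215y^2 = 1 is (p_{k-1}, q_{k-1}) = (p_3, q_3); compute convergents through index 3.
Convergents (p_i = a_i*p_{i-1} + p_{i-2}, q_i = a_i*q_{i-1} + q_{i-2} with p_{-2}=0, p_{-1}=1, q_{-2}=1, q_{-1}=0):
  i=0: a_0=14, p_0 = 14*1 + 0 = 14, q_0 = 14*0 + 1 = 1.
  i=1: a_1=1, p_1 = 1*14 + 1 = 15, q_1 = 1*1 + 0 = 1.
  i=2: a_2=1, p_2 = 1*15 + 14 = 29, q_2 = 1*1 + 1 = 2.
  i=3: a_3=1, p_3 = 1*29 + 15 = 44, q_3 = 1*2 + 1 = 3.
Check: 44^2 - 215*3^2 = 1936 - 1935 = 1, so (x, y) = (44, 3) solves the equation, and by the theorem it is the least positive solution.

(x, y) = (44, 3)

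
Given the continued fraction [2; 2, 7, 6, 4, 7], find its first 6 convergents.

Using the convergent recurrence p_i = a_i*p_{i-1} + p_{i-2}, q_i = a_i*q_{i-1} + q_{i-2} with p_{-2}=0, p_{-1}=1, q_{-2}=1, q_{-1}=0:
  i=0: a_0=2, p_0 = 2*1 + 0 = 2, q_0 = 2*0 + 1 = 1.
  i=1: a_1=2, p_1 = 2*2 + 1 = 5, q_1 = 2*1 + 0 = 2.
  i=2: a_2=7, p_2 = 7*5 + 2 = 37, q_2 = 7*2 + 1 = 15.
  i=3: a_3=6, p_3 = 6*37 + 5 = 227, q_3 = 6*15 + 2 = 92.
  i=4: a_4=4, p_4 = 4*227 + 37 = 945, q_4 = 4*92 + 15 = 383.
  i=5: a_5=7, p_5 = 7*945 + 227 = 6842, q_5 = 7*383 + 92 = 2773.

2/1, 5/2, 37/15, 227/92, 945/383, 6842/2773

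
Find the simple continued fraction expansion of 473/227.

Run the Euclidean algorithm on 473 and 227; the successive quotients are the partial quotients a_0, a_1, ... (each step inverts the fractional part left over by the previous one):
  473 = 2*227 + 19, so a_0 = 2.
  227 = 11*19 + 18, so a_1 = 11.
  19 = 1*18 + 1, so a_2 = 1.
  18 = 18*1 + 0, so a_3 = 18.
The remainder reaches 0 after 4 divisions, so the expansion has 4 partial quotients, read off in order.

[2; 11, 1, 18]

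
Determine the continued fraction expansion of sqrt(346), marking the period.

Write x_i = (sqrt(346) + m_i)/d_i with (m_0, d_0) = (0, 1). a_0 = floor(sqrt(346)) = 18, since 18^2 = 324 <= 346 < 361 = 19^2.
Iterate m_{i+1} = d_i*a_i - m_i, d_{i+1} = (346 - m_{i+1}^2)/d_i, a_{i+1} = floor((a_0 + m_{i+1})/d_{i+1}):
  m_1 = 1*18 - 0 = 18, d_1 = (346 - 18^2)/1 = 22/1 = 22, a_1 = floor((18 + 18)/22) = 1.
  m_2 = 22*1 - 18 = 4, d_2 = (346 - 4^2)/22 = 330/22 = 15, a_2 = floor((18 + 4)/15) = 1.
  m_3 = 15*1 - 4 = 11, d_3 = (346 - 11^2)/15 = 225/15 = 15, a_3 = floor((18 + 11)/15) = 1.
  m_4 = 15*1 - 11 = 4, d_4 = (346 - 4^2)/15 = 330/15 = 22, a_4 = floor((18 + 4)/22) = 1.
  m_5 = 22*1 - 4 = 18, d_5 = (346 - 18^2)/22 = 22/22 = 1, a_5 = floor((18 + 18)/1) = 36.
  m_6 = 1*36 - 18 = 18, d_6 = (346 - 18^2)/1 = 22/1 = 22: (m_6, d_6) = (m_1, d_1) = (18, 22), so from here the quotients repeat a_1, ..., a_5; the period length is 5.
Hence the expansion of sqrt(346) is a_0 = 18 followed by the repeating block 1, 1, 1, 1, 36 (period 5).

[18; (1, 1, 1, 1, 36)]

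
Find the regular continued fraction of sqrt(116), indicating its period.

[10; (1, 3, 2, 1, 4, 1, 2, 3, 1, 20)]

Write x_i = (sqrt(116) + m_i)/d_i with (m_0, d_0) = (0, 1). a_0 = floor(sqrt(116)) = 10, since 10^2 = 100 <= 116 < 121 = 11^2.
Iterate m_{i+1} = d_i*a_i - m_i, d_{i+1} = (116 - m_{i+1}^2)/d_i, a_{i+1} = floor((a_0 + m_{i+1})/d_{i+1}):
  m_1 = 1*10 - 0 = 10, d_1 = (116 - 10^2)/1 = 16/1 = 16, a_1 = floor((10 + 10)/16) = 1.
  m_2 = 16*1 - 10 = 6, d_2 = (116 - 6^2)/16 = 80/16 = 5, a_2 = floor((10 + 6)/5) = 3.
  m_3 = 5*3 - 6 = 9, d_3 = (116 - 9^2)/5 = 35/5 = 7, a_3 = floor((10 + 9)/7) = 2.
  m_4 = 7*2 - 9 = 5, d_4 = (116 - 5^2)/7 = 91/7 = 13, a_4 = floor((10 + 5)/13) = 1.
  m_5 = 13*1 - 5 = 8, d_5 = (116 - 8^2)/13 = 52/13 = 4, a_5 = floor((10 + 8)/4) = 4.
  m_6 = 4*4 - 8 = 8, d_6 = (116 - 8^2)/4 = 52/4 = 13, a_6 = floor((10 + 8)/13) = 1.
  m_7 = 13*1 - 8 = 5, d_7 = (116 - 5^2)/13 = 91/13 = 7, a_7 = floor((10 + 5)/7) = 2.
  m_8 = 7*2 - 5 = 9, d_8 = (116 - 9^2)/7 = 35/7 = 5, a_8 = floor((10 + 9)/5) = 3.
  m_9 = 5*3 - 9 = 6, d_9 = (116 - 6^2)/5 = 80/5 = 16, a_9 = floor((10 + 6)/16) = 1.
  m_10 = 16*1 - 6 = 10, d_10 = (116 - 10^2)/16 = 16/16 = 1, a_10 = floor((10 + 10)/1) = 20.
  m_11 = 1*20 - 10 = 10, d_11 = (116 - 10^2)/1 = 16/1 = 16: (m_11, d_11) = (m_1, d_1) = (10, 16), so from here the quotients repeat a_1, ..., a_10; the period length is 10.
Hence the expansion of sqrt(116) is a_0 = 10 followed by the repeating block 1, 3, 2, 1, 4, 1, 2, 3, 1, 20 (period 10).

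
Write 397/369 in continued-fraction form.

Run the Euclidean algorithm on 397 and 369; the successive quotients are the partial quotients a_0, a_1, ... (each step inverts the fractional part left over by the previous one):
  397 = 1*369 + 28, so a_0 = 1.
  369 = 13*28 + 5, so a_1 = 13.
  28 = 5*5 + 3, so a_2 = 5.
  5 = 1*3 + 2, so a_3 = 1.
  3 = 1*2 + 1, so a_4 = 1.
  2 = 2*1 + 0, so a_5 = 2.
The remainder reaches 0 after 6 divisions, so the expansion has 6 partial quotients, read off in order.

[1; 13, 5, 1, 1, 2]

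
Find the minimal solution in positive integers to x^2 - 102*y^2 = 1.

(x, y) = (101, 10)

First expand sqrt(102) as a continued fraction. With x_i = (sqrt(102) + m_i)/d_i and (m_0, d_0) = (0, 1): a_0 = floor(sqrt(102)) = 10, since 10^2 = 100 <= 102 < 121 = 11^2.
Iterate m_{i+1} = d_i*a_i - m_i, d_{i+1} = (102 - m_{i+1}^2)/d_i, a_{i+1} = floor((a_0 + m_{i+1})/d_{i+1}):
  m_1 = 1*10 - 0 = 10, d_1 = (102 - 10^2)/1 = 2/1 = 2, a_1 = floor((10 + 10)/2) = 10.
  m_2 = 2*10 - 10 = 10, d_2 = (102 - 10^2)/2 = 2/2 = 1, a_2 = floor((10 + 10)/1) = 20.
  m_3 = 1*20 - 10 = 10, d_3 = (102 - 10^2)/1 = 2/1 = 2: (m_3, d_3) = (m_1, d_1) = (10, 2), so from here the quotients repeat a_1, a_2; the period length is 2.
So sqrt(102) = [10; (10, 20)] with period length k = 2.
k is even, so the fundamental solution of x^2 - 102y^2 = 1 is (p_{k-1}, q_{k-1}) = (p_1, q_1); compute convergents through index 1.
Convergents (p_i = a_i*p_{i-1} + p_{i-2}, q_i = a_i*q_{i-1} + q_{i-2} with p_{-2}=0, p_{-1}=1, q_{-2}=1, q_{-1}=0):
  i=0: a_0=10, p_0 = 10*1 + 0 = 10, q_0 = 10*0 + 1 = 1.
  i=1: a_1=10, p_1 = 10*10 + 1 = 101, q_1 = 10*1 + 0 = 10.
Check: 101^2 - 102*10^2 = 10201 - 10200 = 1, so (x, y) = (101, 10) solves the equation, and by the theorem it is the least positive solution.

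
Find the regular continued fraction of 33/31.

Run the Euclidean algorithm on 33 and 31; the successive quotients are the partial quotients a_0, a_1, ... (each step inverts the fractional part left over by the previous one):
  33 = 1*31 + 2, so a_0 = 1.
  31 = 15*2 + 1, so a_1 = 15.
  2 = 2*1 + 0, so a_2 = 2.
The remainder reaches 0 after 3 divisions, so the expansion has 3 partial quotients, read off in order.

[1; 15, 2]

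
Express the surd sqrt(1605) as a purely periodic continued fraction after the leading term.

[40; (16, 80)]

Write x_i = (sqrt(1605) + m_i)/d_i with (m_0, d_0) = (0, 1). a_0 = floor(sqrt(1605)) = 40, since 40^2 = 1600 <= 1605 < 1681 = 41^2.
Iterate m_{i+1} = d_i*a_i - m_i, d_{i+1} = (1605 - m_{i+1}^2)/d_i, a_{i+1} = floor((a_0 + m_{i+1})/d_{i+1}):
  m_1 = 1*40 - 0 = 40, d_1 = (1605 - 40^2)/1 = 5/1 = 5, a_1 = floor((40 + 40)/5) = 16.
  m_2 = 5*16 - 40 = 40, d_2 = (1605 - 40^2)/5 = 5/5 = 1, a_2 = floor((40 + 40)/1) = 80.
  m_3 = 1*80 - 40 = 40, d_3 = (1605 - 40^2)/1 = 5/1 = 5: (m_3, d_3) = (m_1, d_1) = (40, 5), so from here the quotients repeat a_1, a_2; the period length is 2.
Hence the expansion of sqrt(1605) is a_0 = 40 followed by the repeating block 16, 80 (period 2).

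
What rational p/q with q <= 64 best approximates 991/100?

555/56

Expand x = 991/100 as a continued fraction with the Euclidean algorithm:
  991 = 9*100 + 91, so a_0 = 9.
  100 = 1*91 + 9, so a_1 = 1.
  91 = 10*9 + 1, so a_2 = 10.
  9 = 9*1 + 0, so a_3 = 9.
so x = [9; 1, 10, 9].
Convergents (p_i = a_i*p_{i-1} + p_{i-2}, q_i = a_i*q_{i-1} + q_{i-2} with p_{-2}=0, p_{-1}=1, q_{-2}=1, q_{-1}=0), until the denominator exceeds 64:
  i=0: a_0=9, p_0 = 9*1 + 0 = 9, q_0 = 9*0 + 1 = 1.
  i=1: a_1=1, p_1 = 1*9 + 1 = 10, q_1 = 1*1 + 0 = 1.
  i=2: a_2=10, p_2 = 10*10 + 9 = 109, q_2 = 10*1 + 1 = 11.
  i=3: a_3=9, p_3 = 9*109 + 10 = 991, q_3 = 9*11 + 1 = 100.
q_3 = 100 > 64, so the last convergent with denominator <= 64 is p_2/q_2 = 109/11.
The closest fraction with denominator <= 64 is either p_2/q_2 or the intermediate fraction (k*p_2 + p_1)/(k*q_2 + q_1) with the largest k >= 1 whose denominator stays <= 64; these approach x as k grows, and every other convergent or intermediate fraction in range is farther away.
Largest k: floor((64 - q_1)/q_2) = floor((64 - 1)/11) = 5.
That gives (5*109 + 10)/(5*11 + 1) = 555/56.
Compare the errors: |x - 109/11| = |991*11 - 109*100|/(100*11) = 1/1100, and |x - 555/56| = |991*56 - 555*100|/(100*56) = 4/5600.
Cross-multiplying, 4*1100 = 4400 < 5600 = 1*5600, so 4/5600 is smaller: the intermediate fraction 555/56 is closer to x than 109/11.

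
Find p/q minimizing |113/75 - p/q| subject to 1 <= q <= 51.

77/51

Expand x = 113/75 as a continued fraction with the Euclidean algorithm:
  113 = 1*75 + 38, so a_0 = 1.
  75 = 1*38 + 37, so a_1 = 1.
  38 = 1*37 + 1, so a_2 = 1.
  37 = 37*1 + 0, so a_3 = 37.
so x = [1; 1, 1, 37].
Convergents (p_i = a_i*p_{i-1} + p_{i-2}, q_i = a_i*q_{i-1} + q_{i-2} with p_{-2}=0, p_{-1}=1, q_{-2}=1, q_{-1}=0), until the denominator exceeds 51:
  i=0: a_0=1, p_0 = 1*1 + 0 = 1, q_0 = 1*0 + 1 = 1.
  i=1: a_1=1, p_1 = 1*1 + 1 = 2, q_1 = 1*1 + 0 = 1.
  i=2: a_2=1, p_2 = 1*2 + 1 = 3, q_2 = 1*1 + 1 = 2.
  i=3: a_3=37, p_3 = 37*3 + 2 = 113, q_3 = 37*2 + 1 = 75.
q_3 = 75 > 51, so the last convergent with denominator <= 51 is p_2/q_2 = 3/2.
The closest fraction with denominator <= 51 is either p_2/q_2 or the intermediate fraction (k*p_2 + p_1)/(k*q_2 + q_1) with the largest k >= 1 whose denominator stays <= 51; these approach x as k grows, and every other convergent or intermediate fraction in range is farther away.
Largest k: floor((51 - q_1)/q_2) = floor((51 - 1)/2) = 25.
That gives (25*3 + 2)/(25*2 + 1) = 77/51.
Compare the errors: |x - 3/2| = |113*2 - 3*75|/(75*2) = 1/150, and |x - 77/51| = |113*51 - 77*75|/(75*51) = 12/3825.
Cross-multiplying, 12*150 = 1800 < 3825 = 1*3825, so 12/3825 is smaller: the intermediate fraction 77/51 is closer to x than 3/2.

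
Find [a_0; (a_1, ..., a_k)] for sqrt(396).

[19; (1, 8, 1, 38)]

Write x_i = (sqrt(396) + m_i)/d_i with (m_0, d_0) = (0, 1). a_0 = floor(sqrt(396)) = 19, since 19^2 = 361 <= 396 < 400 = 20^2.
Iterate m_{i+1} = d_i*a_i - m_i, d_{i+1} = (396 - m_{i+1}^2)/d_i, a_{i+1} = floor((a_0 + m_{i+1})/d_{i+1}):
  m_1 = 1*19 - 0 = 19, d_1 = (396 - 19^2)/1 = 35/1 = 35, a_1 = floor((19 + 19)/35) = 1.
  m_2 = 35*1 - 19 = 16, d_2 = (396 - 16^2)/35 = 140/35 = 4, a_2 = floor((19 + 16)/4) = 8.
  m_3 = 4*8 - 16 = 16, d_3 = (396 - 16^2)/4 = 140/4 = 35, a_3 = floor((19 + 16)/35) = 1.
  m_4 = 35*1 - 16 = 19, d_4 = (396 - 19^2)/35 = 35/35 = 1, a_4 = floor((19 + 19)/1) = 38.
  m_5 = 1*38 - 19 = 19, d_5 = (396 - 19^2)/1 = 35/1 = 35: (m_5, d_5) = (m_1, d_1) = (19, 35), so from here the quotients repeat a_1, ..., a_4; the period length is 4.
Hence the expansion of sqrt(396) is a_0 = 19 followed by the repeating block 1, 8, 1, 38 (period 4).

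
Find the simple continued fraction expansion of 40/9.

[4; 2, 4]

Run the Euclidean algorithm on 40 and 9; the successive quotients are the partial quotients a_0, a_1, ... (each step inverts the fractional part left over by the previous one):
  40 = 4*9 + 4, so a_0 = 4.
  9 = 2*4 + 1, so a_1 = 2.
  4 = 4*1 + 0, so a_2 = 4.
The remainder reaches 0 after 3 divisions, so the expansion has 3 partial quotients, read off in order.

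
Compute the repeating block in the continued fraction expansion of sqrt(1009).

[31; (1, 3, 3, 1, 62)]

Write x_i = (sqrt(1009) + m_i)/d_i with (m_0, d_0) = (0, 1). a_0 = floor(sqrt(1009)) = 31, since 31^2 = 961 <= 1009 < 1024 = 32^2.
Iterate m_{i+1} = d_i*a_i - m_i, d_{i+1} = (1009 - m_{i+1}^2)/d_i, a_{i+1} = floor((a_0 + m_{i+1})/d_{i+1}):
  m_1 = 1*31 - 0 = 31, d_1 = (1009 - 31^2)/1 = 48/1 = 48, a_1 = floor((31 + 31)/48) = 1.
  m_2 = 48*1 - 31 = 17, d_2 = (1009 - 17^2)/48 = 720/48 = 15, a_2 = floor((31 + 17)/15) = 3.
  m_3 = 15*3 - 17 = 28, d_3 = (1009 - 28^2)/15 = 225/15 = 15, a_3 = floor((31 + 28)/15) = 3.
  m_4 = 15*3 - 28 = 17, d_4 = (1009 - 17^2)/15 = 720/15 = 48, a_4 = floor((31 + 17)/48) = 1.
  m_5 = 48*1 - 17 = 31, d_5 = (1009 - 31^2)/48 = 48/48 = 1, a_5 = floor((31 + 31)/1) = 62.
  m_6 = 1*62 - 31 = 31, d_6 = (1009 - 31^2)/1 = 48/1 = 48: (m_6, d_6) = (m_1, d_1) = (31, 48), so from here the quotients repeat a_1, ..., a_5; the period length is 5.
Hence the expansion of sqrt(1009) is a_0 = 31 followed by the repeating block 1, 3, 3, 1, 62 (period 5).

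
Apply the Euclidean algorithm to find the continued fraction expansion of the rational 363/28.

Run the Euclidean algorithm on 363 and 28; the successive quotients are the partial quotients a_0, a_1, ... (each step inverts the fractional part left over by the previous one):
  363 = 12*28 + 27, so a_0 = 12.
  28 = 1*27 + 1, so a_1 = 1.
  27 = 27*1 + 0, so a_2 = 27.
The remainder reaches 0 after 3 divisions, so the expansion has 3 partial quotients, read off in order.

[12; 1, 27]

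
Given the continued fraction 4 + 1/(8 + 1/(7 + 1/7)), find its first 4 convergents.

4/1, 33/8, 235/57, 1678/407

Using the convergent recurrence p_i = a_i*p_{i-1} + p_{i-2}, q_i = a_i*q_{i-1} + q_{i-2} with p_{-2}=0, p_{-1}=1, q_{-2}=1, q_{-1}=0:
  i=0: a_0=4, p_0 = 4*1 + 0 = 4, q_0 = 4*0 + 1 = 1.
  i=1: a_1=8, p_1 = 8*4 + 1 = 33, q_1 = 8*1 + 0 = 8.
  i=2: a_2=7, p_2 = 7*33 + 4 = 235, q_2 = 7*8 + 1 = 57.
  i=3: a_3=7, p_3 = 7*235 + 33 = 1678, q_3 = 7*57 + 8 = 407.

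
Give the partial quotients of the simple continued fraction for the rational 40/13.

Run the Euclidean algorithm on 40 and 13; the successive quotients are the partial quotients a_0, a_1, ... (each step inverts the fractional part left over by the previous one):
  40 = 3*13 + 1, so a_0 = 3.
  13 = 13*1 + 0, so a_1 = 13.
The remainder reaches 0 after 2 divisions, so the expansion has 2 partial quotients, read off in order.

[3; 13]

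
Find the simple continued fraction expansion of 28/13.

[2; 6, 2]

Run the Euclidean algorithm on 28 and 13; the successive quotients are the partial quotients a_0, a_1, ... (each step inverts the fractional part left over by the previous one):
  28 = 2*13 + 2, so a_0 = 2.
  13 = 6*2 + 1, so a_1 = 6.
  2 = 2*1 + 0, so a_2 = 2.
The remainder reaches 0 after 3 divisions, so the expansion has 3 partial quotients, read off in order.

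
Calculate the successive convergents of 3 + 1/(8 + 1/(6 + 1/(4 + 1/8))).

3/1, 25/8, 153/49, 637/204, 5249/1681

Using the convergent recurrence p_i = a_i*p_{i-1} + p_{i-2}, q_i = a_i*q_{i-1} + q_{i-2} with p_{-2}=0, p_{-1}=1, q_{-2}=1, q_{-1}=0:
  i=0: a_0=3, p_0 = 3*1 + 0 = 3, q_0 = 3*0 + 1 = 1.
  i=1: a_1=8, p_1 = 8*3 + 1 = 25, q_1 = 8*1 + 0 = 8.
  i=2: a_2=6, p_2 = 6*25 + 3 = 153, q_2 = 6*8 + 1 = 49.
  i=3: a_3=4, p_3 = 4*153 + 25 = 637, q_3 = 4*49 + 8 = 204.
  i=4: a_4=8, p_4 = 8*637 + 153 = 5249, q_4 = 8*204 + 49 = 1681.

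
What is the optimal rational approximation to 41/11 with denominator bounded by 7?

Expand x = 41/11 as a continued fraction with the Euclidean algorithm:
  41 = 3*11 + 8, so a_0 = 3.
  11 = 1*8 + 3, so a_1 = 1.
  8 = 2*3 + 2, so a_2 = 2.
  3 = 1*2 + 1, so a_3 = 1.
  2 = 2*1 + 0, so a_4 = 2.
so x = [3; 1, 2, 1, 2].
Convergents (p_i = a_i*p_{i-1} + p_{i-2}, q_i = a_i*q_{i-1} + q_{i-2} with p_{-2}=0, p_{-1}=1, q_{-2}=1, q_{-1}=0), until the denominator exceeds 7:
  i=0: a_0=3, p_0 = 3*1 + 0 = 3, q_0 = 3*0 + 1 = 1.
  i=1: a_1=1, p_1 = 1*3 + 1 = 4, q_1 = 1*1 + 0 = 1.
  i=2: a_2=2, p_2 = 2*4 + 3 = 11, q_2 = 2*1 + 1 = 3.
  i=3: a_3=1, p_3 = 1*11 + 4 = 15, q_3 = 1*3 + 1 = 4.
  i=4: a_4=2, p_4 = 2*15 + 11 = 41, q_4 = 2*4 + 3 = 11.
q_4 = 11 > 7, so the last convergent with denominator <= 7 is p_3/q_3 = 15/4.
The closest fraction with denominator <= 7 is either p_3/q_3 or the intermediate fraction (k*p_3 + p_2)/(k*q_3 + q_2) with the largest k >= 1 whose denominator stays <= 7; these approach x as k grows, and every other convergent or intermediate fraction in range is farther away.
Largest k: floor((7 - q_2)/q_3) = floor((7 - 3)/4) = 1.
That gives (1*15 + 11)/(1*4 + 3) = 26/7.
Compare the errors: |x - 15/4| = |41*4 - 15*11|/(11*4) = 1/44, and |x - 26/7| = |41*7 - 26*11|/(11*7) = 1/77.
Cross-multiplying, 1*44 = 44 < 77 = 1*77, so 1/77 is smaller: the intermediate fraction 26/7 is closer to x than 15/4.

26/7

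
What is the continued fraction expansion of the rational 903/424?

Run the Euclidean algorithm on 903 and 424; the successive quotients are the partial quotients a_0, a_1, ... (each step inverts the fractional part left over by the previous one):
  903 = 2*424 + 55, so a_0 = 2.
  424 = 7*55 + 39, so a_1 = 7.
  55 = 1*39 + 16, so a_2 = 1.
  39 = 2*16 + 7, so a_3 = 2.
  16 = 2*7 + 2, so a_4 = 2.
  7 = 3*2 + 1, so a_5 = 3.
  2 = 2*1 + 0, so a_6 = 2.
The remainder reaches 0 after 7 divisions, so the expansion has 7 partial quotients, read off in order.

[2; 7, 1, 2, 2, 3, 2]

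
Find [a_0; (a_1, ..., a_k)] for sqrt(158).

Write x_i = (sqrt(158) + m_i)/d_i with (m_0, d_0) = (0, 1). a_0 = floor(sqrt(158)) = 12, since 12^2 = 144 <= 158 < 169 = 13^2.
Iterate m_{i+1} = d_i*a_i - m_i, d_{i+1} = (158 - m_{i+1}^2)/d_i, a_{i+1} = floor((a_0 + m_{i+1})/d_{i+1}):
  m_1 = 1*12 - 0 = 12, d_1 = (158 - 12^2)/1 = 14/1 = 14, a_1 = floor((12 + 12)/14) = 1.
  m_2 = 14*1 - 12 = 2, d_2 = (158 - 2^2)/14 = 154/14 = 11, a_2 = floor((12 + 2)/11) = 1.
  m_3 = 11*1 - 2 = 9, d_3 = (158 - 9^2)/11 = 77/11 = 7, a_3 = floor((12 + 9)/7) = 3.
  m_4 = 7*3 - 9 = 12, d_4 = (158 - 12^2)/7 = 14/7 = 2, a_4 = floor((12 + 12)/2) = 12.
  m_5 = 2*12 - 12 = 12, d_5 = (158 - 12^2)/2 = 14/2 = 7, a_5 = floor((12 + 12)/7) = 3.
  m_6 = 7*3 - 12 = 9, d_6 = (158 - 9^2)/7 = 77/7 = 11, a_6 = floor((12 + 9)/11) = 1.
  m_7 = 11*1 - 9 = 2, d_7 = (158 - 2^2)/11 = 154/11 = 14, a_7 = floor((12 + 2)/14) = 1.
  m_8 = 14*1 - 2 = 12, d_8 = (158 - 12^2)/14 = 14/14 = 1, a_8 = floor((12 + 12)/1) = 24.
  m_9 = 1*24 - 12 = 12, d_9 = (158 - 12^2)/1 = 14/1 = 14: (m_9, d_9) = (m_1, d_1) = (12, 14), so from here the quotients repeat a_1, ..., a_8; the period length is 8.
Hence the expansion of sqrt(158) is a_0 = 12 followed by the repeating block 1, 1, 3, 12, 3, 1, 1, 24 (period 8).

[12; (1, 1, 3, 12, 3, 1, 1, 24)]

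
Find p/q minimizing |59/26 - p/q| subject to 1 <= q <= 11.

Expand x = 59/26 as a continued fraction with the Euclidean algorithm:
  59 = 2*26 + 7, so a_0 = 2.
  26 = 3*7 + 5, so a_1 = 3.
  7 = 1*5 + 2, so a_2 = 1.
  5 = 2*2 + 1, so a_3 = 2.
  2 = 2*1 + 0, so a_4 = 2.
so x = [2; 3, 1, 2, 2].
Convergents (p_i = a_i*p_{i-1} + p_{i-2}, q_i = a_i*q_{i-1} + q_{i-2} with p_{-2}=0, p_{-1}=1, q_{-2}=1, q_{-1}=0), until the denominator exceeds 11:
  i=0: a_0=2, p_0 = 2*1 + 0 = 2, q_0 = 2*0 + 1 = 1.
  i=1: a_1=3, p_1 = 3*2 + 1 = 7, q_1 = 3*1 + 0 = 3.
  i=2: a_2=1, p_2 = 1*7 + 2 = 9, q_2 = 1*3 + 1 = 4.
  i=3: a_3=2, p_3 = 2*9 + 7 = 25, q_3 = 2*4 + 3 = 11.
  i=4: a_4=2, p_4 = 2*25 + 9 = 59, q_4 = 2*11 + 4 = 26.
q_4 = 26 > 11, so the last convergent with denominator <= 11 is p_3/q_3 = 25/11.
The closest fraction with denominator <= 11 is either p_3/q_3 or the intermediate fraction (k*p_3 + p_2)/(k*q_3 + q_2) with the largest k >= 1 whose denominator stays <= 11; these approach x as k grows, and every other convergent or intermediate fraction in range is farther away.
Largest k: floor((11 - q_2)/q_3) = floor((11 - 4)/11) = 0.
Since k = 0, no intermediate fraction beyond p_3/q_3 has denominator <= 11, so the convergent 25/11 is the closest (its error is |59*11 - 25*26|/(26*11) = 1/286).

25/11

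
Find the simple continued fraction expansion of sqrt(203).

[14; (4, 28)]

Write x_i = (sqrt(203) + m_i)/d_i with (m_0, d_0) = (0, 1). a_0 = floor(sqrt(203)) = 14, since 14^2 = 196 <= 203 < 225 = 15^2.
Iterate m_{i+1} = d_i*a_i - m_i, d_{i+1} = (203 - m_{i+1}^2)/d_i, a_{i+1} = floor((a_0 + m_{i+1})/d_{i+1}):
  m_1 = 1*14 - 0 = 14, d_1 = (203 - 14^2)/1 = 7/1 = 7, a_1 = floor((14 + 14)/7) = 4.
  m_2 = 7*4 - 14 = 14, d_2 = (203 - 14^2)/7 = 7/7 = 1, a_2 = floor((14 + 14)/1) = 28.
  m_3 = 1*28 - 14 = 14, d_3 = (203 - 14^2)/1 = 7/1 = 7: (m_3, d_3) = (m_1, d_1) = (14, 7), so from here the quotients repeat a_1, a_2; the period length is 2.
Hence the expansion of sqrt(203) is a_0 = 14 followed by the repeating block 4, 28 (period 2).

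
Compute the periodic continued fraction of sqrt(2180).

[46; (1, 2, 4, 2, 1, 92)]

Write x_i = (sqrt(2180) + m_i)/d_i with (m_0, d_0) = (0, 1). a_0 = floor(sqrt(2180)) = 46, since 46^2 = 2116 <= 2180 < 2209 = 47^2.
Iterate m_{i+1} = d_i*a_i - m_i, d_{i+1} = (2180 - m_{i+1}^2)/d_i, a_{i+1} = floor((a_0 + m_{i+1})/d_{i+1}):
  m_1 = 1*46 - 0 = 46, d_1 = (2180 - 46^2)/1 = 64/1 = 64, a_1 = floor((46 + 46)/64) = 1.
  m_2 = 64*1 - 46 = 18, d_2 = (2180 - 18^2)/64 = 1856/64 = 29, a_2 = floor((46 + 18)/29) = 2.
  m_3 = 29*2 - 18 = 40, d_3 = (2180 - 40^2)/29 = 580/29 = 20, a_3 = floor((46 + 40)/20) = 4.
  m_4 = 20*4 - 40 = 40, d_4 = (2180 - 40^2)/20 = 580/20 = 29, a_4 = floor((46 + 40)/29) = 2.
  m_5 = 29*2 - 40 = 18, d_5 = (2180 - 18^2)/29 = 1856/29 = 64, a_5 = floor((46 + 18)/64) = 1.
  m_6 = 64*1 - 18 = 46, d_6 = (2180 - 46^2)/64 = 64/64 = 1, a_6 = floor((46 + 46)/1) = 92.
  m_7 = 1*92 - 46 = 46, d_7 = (2180 - 46^2)/1 = 64/1 = 64: (m_7, d_7) = (m_1, d_1) = (46, 64), so from here the quotients repeat a_1, ..., a_6; the period length is 6.
Hence the expansion of sqrt(2180) is a_0 = 46 followed by the repeating block 1, 2, 4, 2, 1, 92 (period 6).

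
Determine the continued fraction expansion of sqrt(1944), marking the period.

[44; (11, 88)]

Write x_i = (sqrt(1944) + m_i)/d_i with (m_0, d_0) = (0, 1). a_0 = floor(sqrt(1944)) = 44, since 44^2 = 1936 <= 1944 < 2025 = 45^2.
Iterate m_{i+1} = d_i*a_i - m_i, d_{i+1} = (1944 - m_{i+1}^2)/d_i, a_{i+1} = floor((a_0 + m_{i+1})/d_{i+1}):
  m_1 = 1*44 - 0 = 44, d_1 = (1944 - 44^2)/1 = 8/1 = 8, a_1 = floor((44 + 44)/8) = 11.
  m_2 = 8*11 - 44 = 44, d_2 = (1944 - 44^2)/8 = 8/8 = 1, a_2 = floor((44 + 44)/1) = 88.
  m_3 = 1*88 - 44 = 44, d_3 = (1944 - 44^2)/1 = 8/1 = 8: (m_3, d_3) = (m_1, d_1) = (44, 8), so from here the quotients repeat a_1, a_2; the period length is 2.
Hence the expansion of sqrt(1944) is a_0 = 44 followed by the repeating block 11, 88 (period 2).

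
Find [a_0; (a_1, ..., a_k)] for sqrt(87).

Write x_i = (sqrt(87) + m_i)/d_i with (m_0, d_0) = (0, 1). a_0 = floor(sqrt(87)) = 9, since 9^2 = 81 <= 87 < 100 = 10^2.
Iterate m_{i+1} = d_i*a_i - m_i, d_{i+1} = (87 - m_{i+1}^2)/d_i, a_{i+1} = floor((a_0 + m_{i+1})/d_{i+1}):
  m_1 = 1*9 - 0 = 9, d_1 = (87 - 9^2)/1 = 6/1 = 6, a_1 = floor((9 + 9)/6) = 3.
  m_2 = 6*3 - 9 = 9, d_2 = (87 - 9^2)/6 = 6/6 = 1, a_2 = floor((9 + 9)/1) = 18.
  m_3 = 1*18 - 9 = 9, d_3 = (87 - 9^2)/1 = 6/1 = 6: (m_3, d_3) = (m_1, d_1) = (9, 6), so from here the quotients repeat a_1, a_2; the period length is 2.
Hence the expansion of sqrt(87) is a_0 = 9 followed by the repeating block 3, 18 (period 2).

[9; (3, 18)]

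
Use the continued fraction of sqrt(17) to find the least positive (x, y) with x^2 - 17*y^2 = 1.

(x, y) = (33, 8)

First expand sqrt(17) as a continued fraction. With x_i = (sqrt(17) + m_i)/d_i and (m_0, d_0) = (0, 1): a_0 = floor(sqrt(17)) = 4, since 4^2 = 16 <= 17 < 25 = 5^2.
Iterate m_{i+1} = d_i*a_i - m_i, d_{i+1} = (17 - m_{i+1}^2)/d_i, a_{i+1} = floor((a_0 + m_{i+1})/d_{i+1}):
  m_1 = 1*4 - 0 = 4, d_1 = (17 - 4^2)/1 = 1/1 = 1, a_1 = floor((4 + 4)/1) = 8.
  m_2 = 1*8 - 4 = 4, d_2 = (17 - 4^2)/1 = 1/1 = 1: (m_2, d_2) = (m_1, d_1) = (4, 1), so from here the quotient a_1 repeats; the period length is 1.
So sqrt(17) = [4; (8)] with period length k = 1.
k is odd, so (p_{k-1}, q_{k-1}) only solves x^2 - 17y^2 = -1 and the fundamental solution of x^2 - 17y^2 = 1 is (p_{2k-1}, q_{2k-1}) = (p_1, q_1); compute convergents through index 1, running through the period twice.
Convergents (p_i = a_i*p_{i-1} + p_{i-2}, q_i = a_i*q_{i-1} + q_{i-2} with p_{-2}=0, p_{-1}=1, q_{-2}=1, q_{-1}=0):
  i=0: a_0=4, p_0 = 4*1 + 0 = 4, q_0 = 4*0 + 1 = 1.
  i=1: a_1=8, p_1 = 8*4 + 1 = 33, q_1 = 8*1 + 0 = 8.
Indeed p_0^2 - 17*q_0^2 = 16 - 17 = -1, not +1.
Check: 33^2 - 17*8^2 = 1089 - 1088 = 1, so (x, y) = (33, 8) solves the equation, and by the theorem it is the least positive solution.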